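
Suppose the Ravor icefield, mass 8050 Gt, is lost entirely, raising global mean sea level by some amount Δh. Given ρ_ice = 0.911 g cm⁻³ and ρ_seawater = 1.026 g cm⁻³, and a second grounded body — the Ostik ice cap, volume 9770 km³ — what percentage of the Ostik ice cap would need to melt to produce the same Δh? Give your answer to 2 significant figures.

≈ 90 %

Equal sea-level rise means equal mass of meltwater, i.e. equal mass of ice lost.
Ice mass of Ravor: 8.050×10^15 kg; ice mass of Ostik: 8.900×10^15 kg.
Fraction required = 8.050×10^15 / 8.900×10^15 = 0.904 → 90 %.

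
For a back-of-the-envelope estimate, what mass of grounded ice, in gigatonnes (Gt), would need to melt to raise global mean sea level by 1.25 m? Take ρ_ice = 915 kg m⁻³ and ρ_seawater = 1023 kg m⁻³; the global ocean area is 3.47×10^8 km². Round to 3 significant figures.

Required water volume = Δh × A = 1.25 m × 3.47×10^14 m² = 4.338×10^14 m³.
ρ_w = 1023 kg m⁻³, so the mass of water = 4.338×10^14 m³ × 1023 kg m⁻³ = 4.437×10^17 kg = 4.44×10^5 Gt (and the same mass of ice, by conservation).

≈ 4.44×10^5 Gt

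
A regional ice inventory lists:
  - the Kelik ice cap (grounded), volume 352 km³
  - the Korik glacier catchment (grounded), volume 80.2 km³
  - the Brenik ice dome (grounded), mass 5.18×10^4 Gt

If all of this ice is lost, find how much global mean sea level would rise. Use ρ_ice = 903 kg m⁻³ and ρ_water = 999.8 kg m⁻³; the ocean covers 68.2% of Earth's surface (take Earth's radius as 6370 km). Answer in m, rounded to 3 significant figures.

Kelik: 352 km³ × (903/999.8) = 317.9 km³ of water.
Korik: 80.2 km³ × (903/999.8) = 72.44 km³ of water.
Brenik: 5.18×10^4 Gt = 5.180×10^16 kg; dividing by ρ_w = 999.8 kg m⁻³ gives 5.181×10^13 m³ of water.
Total added water ≈ 5.220×10^13 m³ over 3.48×10^14 m² → Δh = 0.150 m.

≈ 0.150 m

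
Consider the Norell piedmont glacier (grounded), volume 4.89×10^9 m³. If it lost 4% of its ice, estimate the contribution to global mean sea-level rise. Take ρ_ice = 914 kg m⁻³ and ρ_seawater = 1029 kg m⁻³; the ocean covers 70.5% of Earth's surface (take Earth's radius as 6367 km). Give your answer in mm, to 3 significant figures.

Norell: 0.04 × 4.89×10^9 m³ × (914/1029) = 1.737×10^8 m³ of water.
Spread over 3.59×10^14 m² of ocean, Δh = 1.737×10^8 / 3.59×10^14 = 4.84×10^-7 m = 4.84×10^-4 mm.

≈ 4.84×10^-4 mm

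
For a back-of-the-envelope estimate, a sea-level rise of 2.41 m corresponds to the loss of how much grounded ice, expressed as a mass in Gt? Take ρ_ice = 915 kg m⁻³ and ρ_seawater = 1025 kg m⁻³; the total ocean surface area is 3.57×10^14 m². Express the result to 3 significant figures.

Required water volume = Δh × A = 2.41 m × 3.57×10^14 m² = 8.604×10^14 m³.
ρ_w = 1025 kg m⁻³, so the mass of water = 8.604×10^14 m³ × 1025 kg m⁻³ = 8.819×10^17 kg = 8.82×10^5 Gt (and the same mass of ice, by conservation).

≈ 8.82×10^5 Gt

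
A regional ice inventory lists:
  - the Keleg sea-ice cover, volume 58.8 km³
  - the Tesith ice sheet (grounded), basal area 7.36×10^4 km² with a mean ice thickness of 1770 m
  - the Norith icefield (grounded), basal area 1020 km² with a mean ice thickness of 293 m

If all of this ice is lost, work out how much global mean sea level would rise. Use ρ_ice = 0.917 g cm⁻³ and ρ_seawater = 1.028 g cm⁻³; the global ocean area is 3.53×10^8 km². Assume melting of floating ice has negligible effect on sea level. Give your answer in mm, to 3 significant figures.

The Keleg sea-ice cover is floating and already displaces its own weight of water, so its melt adds essentially nothing to sea level.
Tesith: ice volume = 7.36×10^4 km² × 1770 m = 1.303×10^5 km³; 1.303×10^5 × (917/1028) = 1.162×10^5 km³ of water.
Norith: ice volume = 1020 km² × 293 m = 298.9 km³; 298.9 × (917/1028) = 266.6 km³ of water.
Total added water ≈ 1.165×10^14 m³ over 3.53×10^14 m² → Δh = 0.330 m = 330 mm.

≈ 330 mm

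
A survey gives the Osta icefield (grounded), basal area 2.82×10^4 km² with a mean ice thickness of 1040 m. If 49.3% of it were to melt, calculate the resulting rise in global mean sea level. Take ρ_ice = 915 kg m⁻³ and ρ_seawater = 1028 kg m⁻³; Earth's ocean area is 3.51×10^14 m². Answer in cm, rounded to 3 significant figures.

≈ 3.67 cm

Osta: ice volume = 2.82×10^4 km² × 1040 m = 2.933×10^4 km³; 0.493 × 2.933×10^4 × (915/1028) = 1.287×10^4 km³ of water.
Spread over 3.51×10^14 m² of ocean, Δh = 1.287×10^13 / 3.51×10^14 = 0.0367 m = 3.67 cm.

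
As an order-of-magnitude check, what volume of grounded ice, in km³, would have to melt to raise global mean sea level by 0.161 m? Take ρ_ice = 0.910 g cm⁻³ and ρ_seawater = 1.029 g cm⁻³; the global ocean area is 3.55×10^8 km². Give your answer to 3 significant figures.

Required water volume = Δh × A = 0.161 m × 3.55×10^14 m² = 5.716×10^13 m³ = 5.716×10^4 km³.
Ice volume = water volume × ρ_w/ρ_ice = 5.716×10^4 × 1029/910 = 6.46×10^4 km³.

≈ 6.46×10^4 km³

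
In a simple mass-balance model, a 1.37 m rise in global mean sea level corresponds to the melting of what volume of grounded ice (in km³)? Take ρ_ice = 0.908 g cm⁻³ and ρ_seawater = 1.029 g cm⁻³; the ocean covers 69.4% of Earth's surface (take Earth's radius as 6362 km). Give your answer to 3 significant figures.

Required water volume = Δh × A = 1.37 m × 3.53×10^14 m² = 4.836×10^14 m³ = 4.836×10^5 km³.
Ice volume = water volume × ρ_w/ρ_ice = 4.836×10^5 × 1029/908 = 5.48×10^5 km³.

≈ 5.48×10^5 km³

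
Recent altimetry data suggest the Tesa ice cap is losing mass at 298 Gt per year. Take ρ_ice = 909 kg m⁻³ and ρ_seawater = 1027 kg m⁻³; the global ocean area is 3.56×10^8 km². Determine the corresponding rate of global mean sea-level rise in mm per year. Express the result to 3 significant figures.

≈ 0.815 mm/yr

ρ_w = 1027 kg m⁻³. Annual water volume added = 298 Gt / ρ_w = 2.980×10^14 kg / 1027 kg m⁻³ = 2.902×10^11 m³.
Δh per year = 2.902×10^11 / 3.56×10^14 = 8.15×10^-4 m = 0.815 mm.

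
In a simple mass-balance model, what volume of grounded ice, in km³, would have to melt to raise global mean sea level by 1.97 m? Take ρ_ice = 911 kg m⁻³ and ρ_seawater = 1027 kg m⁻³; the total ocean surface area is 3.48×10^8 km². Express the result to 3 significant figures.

≈ 7.73×10^5 km³

Required water volume = Δh × A = 1.97 m × 3.48×10^14 m² = 6.856×10^14 m³ = 6.856×10^5 km³.
Ice volume = water volume × ρ_w/ρ_ice = 6.856×10^5 × 1027/911 = 7.73×10^5 km³.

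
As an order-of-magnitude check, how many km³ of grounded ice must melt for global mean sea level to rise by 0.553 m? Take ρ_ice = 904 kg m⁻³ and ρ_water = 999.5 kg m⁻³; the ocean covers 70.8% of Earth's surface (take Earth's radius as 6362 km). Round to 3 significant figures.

Required water volume = Δh × A = 0.553 m × 3.60×10^14 m² = 1.991×10^14 m³ = 1.991×10^5 km³.
Ice volume = water volume × ρ_w/ρ_ice = 1.991×10^5 × 999.5/904 = 2.20×10^5 km³.

≈ 2.20×10^5 km³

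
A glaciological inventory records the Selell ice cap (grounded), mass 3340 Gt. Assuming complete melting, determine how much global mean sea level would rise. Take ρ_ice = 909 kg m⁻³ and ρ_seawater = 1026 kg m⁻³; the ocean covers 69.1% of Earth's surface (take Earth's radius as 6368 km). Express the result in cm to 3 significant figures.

≈ 0.924 cm

Selell: 3340 Gt = 3.340×10^15 kg; dividing by ρ_w = 1026 kg m⁻³ gives 3.255×10^12 m³ of water.
Spread over 3.52×10^14 m² of ocean, Δh = 3.255×10^12 / 3.52×10^14 = 9.24×10^-3 m = 0.924 cm.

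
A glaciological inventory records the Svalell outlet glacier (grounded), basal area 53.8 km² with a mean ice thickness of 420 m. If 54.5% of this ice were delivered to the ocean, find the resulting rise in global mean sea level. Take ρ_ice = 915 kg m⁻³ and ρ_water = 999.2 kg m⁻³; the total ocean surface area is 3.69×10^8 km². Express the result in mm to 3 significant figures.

Svalell: ice volume = 53.8 km² × 420 m = 22.60 km³; 0.545 × 22.60 × (915/999.2) = 11.28 km³ of water.
Spread over 3.69×10^14 m² of ocean, Δh = 1.128×10^10 / 3.69×10^14 = 3.06×10^-5 m = 0.0306 mm.

≈ 0.0306 mm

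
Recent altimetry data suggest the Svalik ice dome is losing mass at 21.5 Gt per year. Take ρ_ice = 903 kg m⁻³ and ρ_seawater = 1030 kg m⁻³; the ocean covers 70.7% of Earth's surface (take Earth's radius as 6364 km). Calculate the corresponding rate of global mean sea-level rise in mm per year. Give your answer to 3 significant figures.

ρ_w = 1030 kg m⁻³. Annual water volume added = 21.5 Gt / ρ_w = 2.150×10^13 kg / 1030 kg m⁻³ = 2.087×10^10 m³.
Δh per year = 2.087×10^10 / 3.60×10^14 = 5.80×10^-5 m = 0.0580 mm.

≈ 0.0580 mm/yr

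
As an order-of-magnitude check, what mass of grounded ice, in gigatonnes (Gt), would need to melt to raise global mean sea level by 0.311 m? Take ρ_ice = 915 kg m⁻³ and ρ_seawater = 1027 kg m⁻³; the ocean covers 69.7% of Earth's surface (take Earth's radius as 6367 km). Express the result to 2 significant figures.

Required water volume = Δh × A = 0.311 m × 3.55×10^14 m² = 1.104×10^14 m³.
ρ_w = 1027 kg m⁻³, so the mass of water = 1.104×10^14 m³ × 1027 kg m⁻³ = 1.134×10^17 kg = 1.1×10^5 Gt (and the same mass of ice, by conservation).

≈ 1.1×10^5 Gt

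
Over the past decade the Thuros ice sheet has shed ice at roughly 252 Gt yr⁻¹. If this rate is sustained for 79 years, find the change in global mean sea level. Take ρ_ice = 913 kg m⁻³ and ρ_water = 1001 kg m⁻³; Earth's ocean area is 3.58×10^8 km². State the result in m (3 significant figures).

Total mass lost = 252 Gt/yr × 79 yr = 1.991×10^4 Gt = 1.991×10^16 kg.
ρ_w = 1001 kg m⁻³, so water volume = 1.991×10^16 / 1001 = 1.989×10^13 m³.
Δh = 1.989×10^13 / 3.58×10^14 = 0.0556 m.

≈ 0.0556 m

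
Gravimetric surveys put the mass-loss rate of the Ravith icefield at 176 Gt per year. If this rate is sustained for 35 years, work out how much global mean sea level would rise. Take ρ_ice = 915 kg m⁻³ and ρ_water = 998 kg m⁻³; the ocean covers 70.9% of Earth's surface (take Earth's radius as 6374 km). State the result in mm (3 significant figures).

≈ 17.1 mm

Total mass lost = 176 Gt/yr × 35 yr = 6160 Gt = 6.160×10^15 kg.
ρ_w = 998 kg m⁻³, so water volume = 6.160×10^15 / 998 = 6.172×10^12 m³.
Δh = 6.172×10^12 / 3.62×10^14 = 0.0171 m = 17.1 mm.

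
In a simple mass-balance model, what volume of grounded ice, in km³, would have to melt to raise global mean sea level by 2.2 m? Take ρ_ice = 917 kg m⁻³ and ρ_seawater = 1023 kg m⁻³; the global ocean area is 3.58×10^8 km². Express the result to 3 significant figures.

Required water volume = Δh × A = 2.2 m × 3.58×10^14 m² = 7.876×10^14 m³ = 7.876×10^5 km³.
Ice volume = water volume × ρ_w/ρ_ice = 7.876×10^5 × 1023/917 = 8.79×10^5 km³.

≈ 8.79×10^5 km³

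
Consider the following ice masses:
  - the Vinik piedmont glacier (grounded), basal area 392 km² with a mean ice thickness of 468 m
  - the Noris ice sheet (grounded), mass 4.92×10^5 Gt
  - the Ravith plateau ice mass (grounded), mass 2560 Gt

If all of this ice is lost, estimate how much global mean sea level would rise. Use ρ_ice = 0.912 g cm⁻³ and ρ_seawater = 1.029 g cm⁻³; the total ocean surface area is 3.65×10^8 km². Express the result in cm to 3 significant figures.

Vinik: ice volume = 392 km² × 468 m = 183.5 km³; 183.5 × (912/1029) = 162.6 km³ of water.
Noris: 4.92×10^5 Gt = 4.920×10^17 kg; dividing by ρ_w = 1.029 g cm⁻³ = 1029 kg m⁻³ gives 4.781×10^14 m³ of water.
Ravith: 2560 Gt = 2.560×10^15 kg; dividing by ρ_w = 1029 kg m⁻³ gives 2.488×10^12 m³ of water.
Total added water ≈ 4.808×10^14 m³ over 3.65×10^14 m² → Δh = 1.32 m = 132 cm.

≈ 132 cm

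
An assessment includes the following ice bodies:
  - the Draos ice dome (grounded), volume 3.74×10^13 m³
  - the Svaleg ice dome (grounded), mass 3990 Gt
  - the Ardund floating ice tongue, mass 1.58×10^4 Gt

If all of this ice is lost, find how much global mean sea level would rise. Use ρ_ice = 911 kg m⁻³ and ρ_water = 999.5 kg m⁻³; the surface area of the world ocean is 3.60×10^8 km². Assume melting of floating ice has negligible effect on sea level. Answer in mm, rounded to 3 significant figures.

Draos: 3.74×10^13 m³ × (911/999.5) = 3.409×10^13 m³ of water.
Svaleg: 3990 Gt = 3.990×10^15 kg; dividing by ρ_w = 999.5 kg m⁻³ gives 3.992×10^12 m³ of water.
The Ardund floating ice tongue is floating and already displaces its own weight of water, so its melt adds essentially nothing to sea level.
Total added water ≈ 3.808×10^13 m³ over 3.60×10^14 m² → Δh = 0.106 m = 106 mm.

≈ 106 mm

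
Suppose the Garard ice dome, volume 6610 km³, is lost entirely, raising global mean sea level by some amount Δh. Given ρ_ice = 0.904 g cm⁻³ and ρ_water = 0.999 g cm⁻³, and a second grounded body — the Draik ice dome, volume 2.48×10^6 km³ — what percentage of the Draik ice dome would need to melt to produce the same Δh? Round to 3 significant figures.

Equal sea-level rise means equal mass of meltwater, i.e. equal mass of ice lost.
Ice mass of Garard: 5.975×10^15 kg; ice mass of Draik: 2.242×10^18 kg.
Fraction required = 5.975×10^15 / 2.242×10^18 = 2.67×10^-3 → 0.267 %.

≈ 0.267 %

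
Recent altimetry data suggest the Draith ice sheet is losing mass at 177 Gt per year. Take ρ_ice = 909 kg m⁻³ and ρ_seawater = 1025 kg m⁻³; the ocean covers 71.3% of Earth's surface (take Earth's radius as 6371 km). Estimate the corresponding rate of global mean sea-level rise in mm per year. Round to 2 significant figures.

≈ 0.47 mm/yr

ρ_w = 1025 kg m⁻³. Annual water volume added = 177 Gt / ρ_w = 1.770×10^14 kg / 1025 kg m⁻³ = 1.727×10^11 m³.
Δh per year = 1.727×10^11 / 3.64×10^14 = 4.75×10^-4 m = 0.47 mm.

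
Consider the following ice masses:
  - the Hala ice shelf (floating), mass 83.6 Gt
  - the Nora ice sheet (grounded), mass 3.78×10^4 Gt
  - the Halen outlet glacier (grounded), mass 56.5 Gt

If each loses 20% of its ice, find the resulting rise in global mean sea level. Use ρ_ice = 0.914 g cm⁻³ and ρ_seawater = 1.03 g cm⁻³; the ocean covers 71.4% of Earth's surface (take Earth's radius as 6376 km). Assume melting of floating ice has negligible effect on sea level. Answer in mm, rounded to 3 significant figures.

≈ 20.2 mm

The Hala ice shelf is floating and already displaces its own weight of water, so its melt adds essentially nothing to sea level.
Nora: 0.2 × 3.78×10^4 Gt = 7.560×10^15 kg; dividing by ρ_w = 1.03 g cm⁻³ = 1030 kg m⁻³ gives 7.340×10^12 m³ of water.
Halen: 0.2 × 56.5 Gt = 1.130×10^13 kg; dividing by ρ_w = 1030 kg m⁻³ gives 1.097×10^10 m³ of water.
Total added water ≈ 7.351×10^12 m³ over 3.65×10^14 m² → Δh = 0.0202 m = 20.2 mm.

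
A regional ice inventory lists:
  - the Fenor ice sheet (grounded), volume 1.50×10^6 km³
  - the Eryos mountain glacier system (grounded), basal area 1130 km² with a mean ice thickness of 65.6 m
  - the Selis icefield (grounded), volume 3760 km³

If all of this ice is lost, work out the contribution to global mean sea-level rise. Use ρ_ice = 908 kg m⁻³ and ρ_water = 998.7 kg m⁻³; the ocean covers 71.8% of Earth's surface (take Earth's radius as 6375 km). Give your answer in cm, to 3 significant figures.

Fenor: 1.50×10^6 km³ × (908/998.7) = 1.364×10^6 km³ of water.
Eryos: ice volume = 1130 km² × 65.6 m = 74.13 km³; 74.13 × (908/998.7) = 67.40 km³ of water.
Selis: 3760 km³ × (908/998.7) = 3419 km³ of water.
Total added water ≈ 1.367×10^15 m³ over 3.67×10^14 m² → Δh = 3.73 m = 373 cm.

≈ 373 cm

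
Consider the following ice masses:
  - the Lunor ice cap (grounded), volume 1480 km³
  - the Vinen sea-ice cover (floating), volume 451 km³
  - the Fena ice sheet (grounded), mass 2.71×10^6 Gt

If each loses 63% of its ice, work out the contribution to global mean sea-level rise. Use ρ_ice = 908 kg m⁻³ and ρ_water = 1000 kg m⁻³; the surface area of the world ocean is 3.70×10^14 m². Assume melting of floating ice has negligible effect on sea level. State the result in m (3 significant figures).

≈ 4.62 m

Lunor: 0.63 × 1480 km³ × (908/1000) = 846.6 km³ of water.
The Vinen sea-ice cover is floating and already displaces its own weight of water, so its melt adds essentially nothing to sea level.
Fena: 0.63 × 2.71×10^6 Gt = 1.707×10^18 kg; dividing by ρ_w = 1000 kg m⁻³ gives 1.707×10^15 m³ of water.
Total added water ≈ 1.708×10^15 m³ over 3.70×10^14 m² → Δh = 4.62 m.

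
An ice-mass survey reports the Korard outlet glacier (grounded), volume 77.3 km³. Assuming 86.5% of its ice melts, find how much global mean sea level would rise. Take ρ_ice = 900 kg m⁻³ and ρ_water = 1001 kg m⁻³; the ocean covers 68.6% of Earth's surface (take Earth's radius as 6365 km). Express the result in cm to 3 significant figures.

Korard: 0.865 × 77.3 km³ × (900/1001) = 60.12 km³ of water.
Spread over 3.49×10^14 m² of ocean, Δh = 6.012×10^10 / 3.49×10^14 = 1.72×10^-4 m = 0.0172 cm.

≈ 0.0172 cm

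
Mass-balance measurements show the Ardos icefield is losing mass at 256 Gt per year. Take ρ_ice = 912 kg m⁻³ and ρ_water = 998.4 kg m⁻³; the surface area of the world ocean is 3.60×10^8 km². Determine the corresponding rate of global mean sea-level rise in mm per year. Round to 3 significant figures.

≈ 0.712 mm/yr

ρ_w = 998.4 kg m⁻³. Annual water volume added = 256 Gt / ρ_w = 2.560×10^14 kg / 998.4 kg m⁻³ = 2.564×10^11 m³.
Δh per year = 2.564×10^11 / 3.60×10^14 = 7.12×10^-4 m = 0.712 mm.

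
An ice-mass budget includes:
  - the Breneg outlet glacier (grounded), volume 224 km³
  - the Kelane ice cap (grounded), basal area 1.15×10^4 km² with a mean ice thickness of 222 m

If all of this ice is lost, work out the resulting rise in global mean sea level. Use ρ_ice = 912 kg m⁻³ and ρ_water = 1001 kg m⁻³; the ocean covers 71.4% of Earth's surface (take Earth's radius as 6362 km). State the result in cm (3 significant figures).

Breneg: 224 km³ × (912/1001) = 204.1 km³ of water.
Kelane: ice volume = 1.15×10^4 km² × 222 m = 2553 km³; 2553 × (912/1001) = 2326 km³ of water.
Total added water ≈ 2.530×10^12 m³ over 3.63×10^14 m² → Δh = 6.97×10^-3 m = 0.697 cm.

≈ 0.697 cm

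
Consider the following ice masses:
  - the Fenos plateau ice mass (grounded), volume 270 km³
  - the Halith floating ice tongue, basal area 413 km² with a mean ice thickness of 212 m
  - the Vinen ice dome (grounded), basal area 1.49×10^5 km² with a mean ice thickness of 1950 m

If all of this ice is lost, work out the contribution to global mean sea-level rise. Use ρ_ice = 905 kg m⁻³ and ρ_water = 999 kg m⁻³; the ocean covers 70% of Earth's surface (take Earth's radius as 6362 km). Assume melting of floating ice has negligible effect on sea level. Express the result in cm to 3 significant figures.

≈ 74.0 cm

Fenos: 270 km³ × (905/999) = 244.6 km³ of water.
The Halith floating ice tongue is floating and already displaces its own weight of water, so its melt adds essentially nothing to sea level.
Vinen: ice volume = 1.49×10^5 km² × 1950 m = 2.906×10^5 km³; 2.906×10^5 × (905/999) = 2.632×10^5 km³ of water.
Total added water ≈ 2.635×10^14 m³ over 3.56×10^14 m² → Δh = 0.740 m = 74.0 cm.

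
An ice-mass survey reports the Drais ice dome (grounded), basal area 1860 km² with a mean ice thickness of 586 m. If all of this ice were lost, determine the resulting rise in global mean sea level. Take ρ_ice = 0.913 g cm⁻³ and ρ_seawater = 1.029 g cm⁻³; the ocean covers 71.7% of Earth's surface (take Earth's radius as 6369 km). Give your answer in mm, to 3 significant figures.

≈ 2.65 mm

Drais: ice volume = 1860 km² × 586 m = 1090 km³; 1090 × (913/1029) = 967.1 km³ of water.
Spread over 3.65×10^14 m² of ocean, Δh = 9.671×10^11 / 3.65×10^14 = 2.65×10^-3 m = 2.65 mm.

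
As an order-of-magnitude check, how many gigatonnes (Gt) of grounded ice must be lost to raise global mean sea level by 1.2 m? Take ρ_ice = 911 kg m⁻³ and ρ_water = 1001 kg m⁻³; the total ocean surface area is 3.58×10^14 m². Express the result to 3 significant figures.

Required water volume = Δh × A = 1.2 m × 3.58×10^14 m² = 4.296×10^14 m³.
ρ_w = 1001 kg m⁻³, so the mass of water = 4.296×10^14 m³ × 1001 kg m⁻³ = 4.300×10^17 kg = 4.30×10^5 Gt (and the same mass of ice, by conservation).

≈ 4.30×10^5 Gt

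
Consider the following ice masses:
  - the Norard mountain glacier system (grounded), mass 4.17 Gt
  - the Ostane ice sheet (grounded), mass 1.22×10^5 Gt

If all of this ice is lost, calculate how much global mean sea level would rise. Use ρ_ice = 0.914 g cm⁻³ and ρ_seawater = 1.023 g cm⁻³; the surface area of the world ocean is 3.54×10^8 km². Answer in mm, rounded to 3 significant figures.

≈ 337 mm

Norard: 4.17 Gt = 4.170×10^12 kg; dividing by ρ_w = 1.023 g cm⁻³ = 1023 kg m⁻³ gives 4.076×10^9 m³ of water.
Ostane: 1.22×10^5 Gt = 1.220×10^17 kg; dividing by ρ_w = 1023 kg m⁻³ gives 1.193×10^14 m³ of water.
Total added water ≈ 1.193×10^14 m³ over 3.54×10^14 m² → Δh = 0.337 m = 337 mm.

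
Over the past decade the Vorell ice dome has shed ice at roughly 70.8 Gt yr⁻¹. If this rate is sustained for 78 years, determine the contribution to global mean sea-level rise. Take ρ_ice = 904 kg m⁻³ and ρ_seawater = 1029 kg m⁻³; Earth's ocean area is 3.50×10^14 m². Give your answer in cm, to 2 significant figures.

Total mass lost = 70.8 Gt/yr × 78 yr = 5522 Gt = 5.522×10^15 kg.
ρ_w = 1029 kg m⁻³, so water volume = 5.522×10^15 / 1029 = 5.367×10^12 m³.
Δh = 5.367×10^12 / 3.50×10^14 = 0.0153 m = 1.5 cm.

≈ 1.5 cm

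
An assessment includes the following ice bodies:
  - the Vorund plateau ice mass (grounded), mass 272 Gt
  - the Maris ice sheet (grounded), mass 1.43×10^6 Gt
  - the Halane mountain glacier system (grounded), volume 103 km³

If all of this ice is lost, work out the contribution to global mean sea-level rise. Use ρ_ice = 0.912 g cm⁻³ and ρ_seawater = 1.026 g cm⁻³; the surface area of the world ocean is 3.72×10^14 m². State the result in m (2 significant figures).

Vorund: 272 Gt = 2.720×10^14 kg; dividing by ρ_w = 1.026 g cm⁻³ = 1026 kg m⁻³ gives 2.651×10^11 m³ of water.
Maris: 1.43×10^6 Gt = 1.430×10^18 kg; dividing by ρ_w = 1026 kg m⁻³ gives 1.394×10^15 m³ of water.
Halane: 103 km³ × (912/1026) = 91.56 km³ of water.
Total added water ≈ 1.394×10^15 m³ over 3.72×10^14 m² → Δh = 3.75 m.

≈ 3.7 m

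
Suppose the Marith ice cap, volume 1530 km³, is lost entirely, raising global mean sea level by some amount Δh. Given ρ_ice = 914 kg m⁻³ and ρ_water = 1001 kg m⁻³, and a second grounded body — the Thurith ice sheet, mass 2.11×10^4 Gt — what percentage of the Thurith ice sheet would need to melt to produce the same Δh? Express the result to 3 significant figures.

≈ 6.63 %

Equal sea-level rise means equal mass of meltwater, i.e. equal mass of ice lost.
Ice mass of Marith: 1.398×10^15 kg; ice mass of Thurith: 2.110×10^16 kg.
Fraction required = 1.398×10^15 / 2.110×10^16 = 0.0663 → 6.63 %.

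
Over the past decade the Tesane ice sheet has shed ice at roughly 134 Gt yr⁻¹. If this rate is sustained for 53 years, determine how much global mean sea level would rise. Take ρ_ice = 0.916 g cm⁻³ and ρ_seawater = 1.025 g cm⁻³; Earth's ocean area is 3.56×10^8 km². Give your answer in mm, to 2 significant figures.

≈ 19 mm

Total mass lost = 134 Gt/yr × 53 yr = 7102 Gt = 7.102×10^15 kg.
ρ_w = 1.025 g cm⁻³ = 1025 kg m⁻³, so water volume = 7.102×10^15 / 1025 = 6.929×10^12 m³.
Δh = 6.929×10^12 / 3.56×10^14 = 0.0195 m = 19 mm.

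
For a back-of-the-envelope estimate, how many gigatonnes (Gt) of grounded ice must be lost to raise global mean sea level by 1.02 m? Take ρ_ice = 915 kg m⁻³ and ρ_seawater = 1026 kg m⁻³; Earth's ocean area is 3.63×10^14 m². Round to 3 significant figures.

Required water volume = Δh × A = 1.02 m × 3.63×10^14 m² = 3.703×10^14 m³.
ρ_w = 1026 kg m⁻³, so the mass of water = 3.703×10^14 m³ × 1026 kg m⁻³ = 3.799×10^17 kg = 3.80×10^5 Gt (and the same mass of ice, by conservation).

≈ 3.80×10^5 Gt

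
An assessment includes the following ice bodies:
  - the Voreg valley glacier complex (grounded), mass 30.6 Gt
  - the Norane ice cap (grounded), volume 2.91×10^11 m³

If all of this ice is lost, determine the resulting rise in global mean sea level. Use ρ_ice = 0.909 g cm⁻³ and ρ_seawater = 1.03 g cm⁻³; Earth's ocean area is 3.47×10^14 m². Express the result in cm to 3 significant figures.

≈ 0.0826 cm

Voreg: 30.6 Gt = 3.060×10^13 kg; dividing by ρ_w = 1.03 g cm⁻³ = 1030 kg m⁻³ gives 2.971×10^10 m³ of water.
Norane: 2.91×10^11 m³ × (909/1030) = 2.568×10^11 m³ of water.
Total added water ≈ 2.865×10^11 m³ over 3.47×10^14 m² → Δh = 8.26×10^-4 m = 0.0826 cm.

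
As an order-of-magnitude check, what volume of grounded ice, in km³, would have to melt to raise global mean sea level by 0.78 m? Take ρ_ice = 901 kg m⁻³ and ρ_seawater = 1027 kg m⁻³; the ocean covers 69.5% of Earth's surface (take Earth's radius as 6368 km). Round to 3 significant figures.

≈ 3.15×10^5 km³

Required water volume = Δh × A = 0.78 m × 3.54×10^14 m² = 2.762×10^14 m³ = 2.762×10^5 km³.
Ice volume = water volume × ρ_w/ρ_ice = 2.762×10^5 × 1027/901 = 3.15×10^5 km³.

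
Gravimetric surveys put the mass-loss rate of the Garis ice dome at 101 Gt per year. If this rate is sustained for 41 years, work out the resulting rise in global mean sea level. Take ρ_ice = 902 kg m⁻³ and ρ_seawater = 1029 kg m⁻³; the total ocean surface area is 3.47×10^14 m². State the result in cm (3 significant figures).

≈ 1.16 cm

Total mass lost = 101 Gt/yr × 41 yr = 4141 Gt = 4.141×10^15 kg.
ρ_w = 1029 kg m⁻³, so water volume = 4.141×10^15 / 1029 = 4.024×10^12 m³.
Δh = 4.024×10^12 / 3.47×10^14 = 0.0116 m = 1.16 cm.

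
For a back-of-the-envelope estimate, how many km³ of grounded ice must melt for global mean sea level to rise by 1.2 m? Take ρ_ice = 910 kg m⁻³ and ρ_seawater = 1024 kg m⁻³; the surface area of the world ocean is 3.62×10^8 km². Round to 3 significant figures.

≈ 4.89×10^5 km³

Required water volume = Δh × A = 1.2 m × 3.62×10^14 m² = 4.344×10^14 m³ = 4.344×10^5 km³.
Ice volume = water volume × ρ_w/ρ_ice = 4.344×10^5 × 1024/910 = 4.89×10^5 km³.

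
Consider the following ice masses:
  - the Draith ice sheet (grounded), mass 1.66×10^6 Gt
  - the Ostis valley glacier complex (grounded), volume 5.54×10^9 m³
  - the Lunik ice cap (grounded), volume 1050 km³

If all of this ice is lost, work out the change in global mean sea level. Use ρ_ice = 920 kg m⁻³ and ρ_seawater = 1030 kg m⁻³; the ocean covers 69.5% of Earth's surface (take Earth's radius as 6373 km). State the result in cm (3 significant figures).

Draith: 1.66×10^6 Gt = 1.660×10^18 kg; dividing by ρ_w = 1030 kg m⁻³ gives 1.612×10^15 m³ of water.
Ostis: 5.54×10^9 m³ × (920/1030) = 4.948×10^9 m³ of water.
Lunik: 1050 km³ × (920/1030) = 937.9 km³ of water.
Total added water ≈ 1.613×10^15 m³ over 3.55×10^14 m² → Δh = 4.55 m = 455 cm.

≈ 455 cm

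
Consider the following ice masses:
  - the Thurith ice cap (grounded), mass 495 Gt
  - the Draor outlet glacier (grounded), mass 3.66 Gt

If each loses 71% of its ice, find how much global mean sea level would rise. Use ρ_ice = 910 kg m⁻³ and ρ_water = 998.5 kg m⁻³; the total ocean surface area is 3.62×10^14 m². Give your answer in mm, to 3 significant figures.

≈ 0.980 mm

Thurith: 0.71 × 495 Gt = 3.514×10^14 kg; dividing by ρ_w = 998.5 kg m⁻³ gives 3.520×10^11 m³ of water.
Draor: 0.71 × 3.66 Gt = 2.599×10^12 kg; dividing by ρ_w = 998.5 kg m⁻³ gives 2.603×10^9 m³ of water.
Total added water ≈ 3.546×10^11 m³ over 3.62×10^14 m² → Δh = 9.80×10^-4 m = 0.980 mm.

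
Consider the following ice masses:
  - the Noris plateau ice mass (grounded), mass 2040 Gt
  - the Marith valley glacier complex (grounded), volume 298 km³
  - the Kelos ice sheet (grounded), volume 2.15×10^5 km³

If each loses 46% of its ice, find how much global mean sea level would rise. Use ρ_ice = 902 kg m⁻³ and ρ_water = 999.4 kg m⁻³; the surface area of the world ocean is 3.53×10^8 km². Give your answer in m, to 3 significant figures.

≈ 0.256 m

Noris: 0.46 × 2040 Gt = 9.384×10^14 kg; dividing by ρ_w = 999.4 kg m⁻³ gives 9.390×10^11 m³ of water.
Marith: 0.46 × 298 km³ × (902/999.4) = 123.7 km³ of water.
Kelos: 0.46 × 2.15×10^5 km³ × (902/999.4) = 8.926×10^4 km³ of water.
Total added water ≈ 9.032×10^13 m³ over 3.53×10^14 m² → Δh = 0.256 m.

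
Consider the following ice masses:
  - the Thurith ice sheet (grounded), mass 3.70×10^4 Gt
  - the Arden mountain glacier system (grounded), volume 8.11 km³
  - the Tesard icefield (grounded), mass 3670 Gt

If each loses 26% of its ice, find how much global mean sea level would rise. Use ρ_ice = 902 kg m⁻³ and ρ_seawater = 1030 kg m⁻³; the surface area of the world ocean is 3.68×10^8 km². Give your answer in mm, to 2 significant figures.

Thurith: 0.26 × 3.70×10^4 Gt = 9.620×10^15 kg; dividing by ρ_w = 1030 kg m⁻³ gives 9.340×10^12 m³ of water.
Arden: 0.26 × 8.11 km³ × (902/1030) = 1.847 km³ of water.
Tesard: 0.26 × 3670 Gt = 9.542×10^14 kg; dividing by ρ_w = 1030 kg m⁻³ gives 9.264×10^11 m³ of water.
Total added water ≈ 1.027×10^13 m³ over 3.68×10^14 m² → Δh = 0.0279 m = 28 mm.

≈ 28 mm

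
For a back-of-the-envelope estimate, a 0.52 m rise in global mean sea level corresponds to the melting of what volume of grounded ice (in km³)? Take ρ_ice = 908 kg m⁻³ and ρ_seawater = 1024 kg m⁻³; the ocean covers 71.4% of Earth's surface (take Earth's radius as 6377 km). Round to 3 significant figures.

≈ 2.14×10^5 km³

Required water volume = Δh × A = 0.52 m × 3.65×10^14 m² = 1.897×10^14 m³ = 1.897×10^5 km³.
Ice volume = water volume × ρ_w/ρ_ice = 1.897×10^5 × 1024/908 = 2.14×10^5 km³.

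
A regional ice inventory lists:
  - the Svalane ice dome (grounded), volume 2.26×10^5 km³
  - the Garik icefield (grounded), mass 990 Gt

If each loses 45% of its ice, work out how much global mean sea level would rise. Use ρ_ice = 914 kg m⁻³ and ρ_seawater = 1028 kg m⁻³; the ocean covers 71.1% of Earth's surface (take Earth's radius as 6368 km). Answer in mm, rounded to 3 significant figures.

Svalane: 0.45 × 2.26×10^5 km³ × (914/1028) = 9.042×10^4 km³ of water.
Garik: 0.45 × 990 Gt = 4.455×10^14 kg; dividing by ρ_w = 1028 kg m⁻³ gives 4.334×10^11 m³ of water.
Total added water ≈ 9.086×10^13 m³ over 3.62×10^14 m² → Δh = 0.251 m = 251 mm.

≈ 251 mm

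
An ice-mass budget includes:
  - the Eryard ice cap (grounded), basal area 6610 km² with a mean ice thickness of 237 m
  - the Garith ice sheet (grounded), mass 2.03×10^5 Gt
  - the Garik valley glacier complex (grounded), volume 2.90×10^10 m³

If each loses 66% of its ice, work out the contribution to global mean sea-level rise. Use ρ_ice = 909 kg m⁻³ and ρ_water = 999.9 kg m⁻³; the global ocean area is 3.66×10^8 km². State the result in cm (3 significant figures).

Eryard: ice volume = 6610 km² × 237 m = 1567 km³; 0.66 × 1567 × (909/999.9) = 939.9 km³ of water.
Garith: 0.66 × 2.03×10^5 Gt = 1.340×10^17 kg; dividing by ρ_w = 999.9 kg m⁻³ gives 1.340×10^14 m³ of water.
Garik: 0.66 × 2.90×10^10 m³ × (909/999.9) = 1.740×10^10 m³ of water.
Total added water ≈ 1.350×10^14 m³ over 3.66×10^14 m² → Δh = 0.369 m = 36.9 cm.

≈ 36.9 cm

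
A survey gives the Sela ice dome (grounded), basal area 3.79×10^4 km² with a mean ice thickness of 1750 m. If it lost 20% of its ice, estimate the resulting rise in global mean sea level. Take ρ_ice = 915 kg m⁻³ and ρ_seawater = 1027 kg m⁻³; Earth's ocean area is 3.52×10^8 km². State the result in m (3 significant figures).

Sela: ice volume = 3.79×10^4 km² × 1750 m = 6.632×10^4 km³; 0.2 × 6.632×10^4 × (915/1027) = 1.182×10^4 km³ of water.
Spread over 3.52×10^14 m² of ocean, Δh = 1.182×10^13 / 3.52×10^14 = 0.0336 m.

≈ 0.0336 m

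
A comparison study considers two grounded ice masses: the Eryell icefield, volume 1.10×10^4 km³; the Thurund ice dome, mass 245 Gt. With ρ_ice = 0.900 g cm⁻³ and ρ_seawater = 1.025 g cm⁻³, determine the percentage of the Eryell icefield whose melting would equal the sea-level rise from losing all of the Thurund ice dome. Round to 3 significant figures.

Equal sea-level rise means equal mass of meltwater, i.e. equal mass of ice lost.
Ice mass of Thurund: 2.450×10^14 kg; ice mass of Eryell: 9.900×10^15 kg.
Fraction required = 2.450×10^14 / 9.900×10^15 = 0.0247 → 2.47 %.

≈ 2.47 %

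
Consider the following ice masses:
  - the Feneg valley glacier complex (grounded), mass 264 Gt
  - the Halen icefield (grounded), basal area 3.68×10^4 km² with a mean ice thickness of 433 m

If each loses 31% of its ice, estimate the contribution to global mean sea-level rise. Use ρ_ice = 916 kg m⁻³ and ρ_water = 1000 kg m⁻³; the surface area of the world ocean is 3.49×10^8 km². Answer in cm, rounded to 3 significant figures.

≈ 1.32 cm

Feneg: 0.31 × 264 Gt = 8.184×10^13 kg; dividing by ρ_w = 1000 kg m⁻³ gives 8.184×10^10 m³ of water.
Halen: ice volume = 3.68×10^4 km² × 433 m = 1.593×10^4 km³; 0.31 × 1.593×10^4 × (916/1000) = 4525 km³ of water.
Total added water ≈ 4.607×10^12 m³ over 3.49×10^14 m² → Δh = 0.0132 m = 1.32 cm.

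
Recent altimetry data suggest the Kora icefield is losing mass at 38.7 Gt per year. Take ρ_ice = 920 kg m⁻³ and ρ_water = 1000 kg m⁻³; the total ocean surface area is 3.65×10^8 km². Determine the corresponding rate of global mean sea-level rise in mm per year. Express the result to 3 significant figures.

ρ_w = 1000 kg m⁻³. Annual water volume added = 38.7 Gt / ρ_w = 3.870×10^13 kg / 1000 kg m⁻³ = 3.870×10^10 m³.
Δh per year = 3.870×10^10 / 3.65×10^14 = 1.06×10^-4 m = 0.106 mm.

≈ 0.106 mm/yr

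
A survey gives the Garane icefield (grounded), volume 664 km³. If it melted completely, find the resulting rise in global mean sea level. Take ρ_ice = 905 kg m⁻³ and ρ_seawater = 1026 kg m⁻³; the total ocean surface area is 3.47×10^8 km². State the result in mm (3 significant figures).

≈ 1.69 mm

Garane: 664 km³ × (905/1026) = 585.7 km³ of water.
Spread over 3.47×10^14 m² of ocean, Δh = 5.857×10^11 / 3.47×10^14 = 1.69×10^-3 m = 1.69 mm.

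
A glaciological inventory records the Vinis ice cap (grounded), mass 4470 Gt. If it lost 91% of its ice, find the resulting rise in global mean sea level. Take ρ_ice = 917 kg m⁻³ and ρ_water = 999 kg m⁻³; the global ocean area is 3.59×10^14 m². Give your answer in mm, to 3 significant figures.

Vinis: 0.91 × 4470 Gt = 4.068×10^15 kg; dividing by ρ_w = 999 kg m⁻³ gives 4.072×10^12 m³ of water.
Spread over 3.59×10^14 m² of ocean, Δh = 4.072×10^12 / 3.59×10^14 = 0.0113 m = 11.3 mm.

≈ 11.3 mm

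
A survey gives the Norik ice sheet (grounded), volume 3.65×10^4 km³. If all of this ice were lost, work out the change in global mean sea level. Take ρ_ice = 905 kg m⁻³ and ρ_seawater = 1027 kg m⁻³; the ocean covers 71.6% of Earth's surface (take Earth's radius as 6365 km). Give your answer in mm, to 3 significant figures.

Norik: 3.65×10^4 km³ × (905/1027) = 3.216×10^4 km³ of water.
Spread over 3.65×10^14 m² of ocean, Δh = 3.216×10^13 / 3.65×10^14 = 0.0882 m = 88.2 mm.

≈ 88.2 mm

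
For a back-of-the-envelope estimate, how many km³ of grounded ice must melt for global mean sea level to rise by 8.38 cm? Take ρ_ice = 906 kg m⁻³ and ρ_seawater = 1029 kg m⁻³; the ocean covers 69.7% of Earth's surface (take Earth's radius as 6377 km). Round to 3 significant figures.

≈ 3.39×10^4 km³

Required water volume = Δh × A = 0.0838 m × 3.56×10^14 m² = 2.985×10^13 m³ = 2.985×10^4 km³.
Ice volume = water volume × ρ_w/ρ_ice = 2.985×10^4 × 1029/906 = 3.39×10^4 km³.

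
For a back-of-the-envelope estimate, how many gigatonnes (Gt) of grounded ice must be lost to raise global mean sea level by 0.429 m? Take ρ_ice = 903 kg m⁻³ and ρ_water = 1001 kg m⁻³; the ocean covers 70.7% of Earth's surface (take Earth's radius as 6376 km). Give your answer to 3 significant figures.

Required water volume = Δh × A = 0.429 m × 3.61×10^14 m² = 1.549×10^14 m³.
ρ_w = 1001 kg m⁻³, so the mass of water = 1.549×10^14 m³ × 1001 kg m⁻³ = 1.551×10^17 kg = 1.55×10^5 Gt (and the same mass of ice, by conservation).

≈ 1.55×10^5 Gt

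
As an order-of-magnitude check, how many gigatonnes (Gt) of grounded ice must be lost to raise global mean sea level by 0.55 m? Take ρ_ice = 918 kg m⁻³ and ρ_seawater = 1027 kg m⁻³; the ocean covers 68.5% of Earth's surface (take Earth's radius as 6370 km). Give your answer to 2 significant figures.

≈ 2.0×10^5 Gt

Required water volume = Δh × A = 0.55 m × 3.49×10^14 m² = 1.921×10^14 m³.
ρ_w = 1027 kg m⁻³, so the mass of water = 1.921×10^14 m³ × 1027 kg m⁻³ = 1.973×10^17 kg = 2.0×10^5 Gt (and the same mass of ice, by conservation).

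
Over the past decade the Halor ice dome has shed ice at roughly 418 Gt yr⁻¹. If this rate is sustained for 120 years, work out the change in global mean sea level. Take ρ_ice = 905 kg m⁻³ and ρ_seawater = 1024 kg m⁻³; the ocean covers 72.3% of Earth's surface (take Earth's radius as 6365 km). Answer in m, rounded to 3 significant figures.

Total mass lost = 418 Gt/yr × 120 yr = 5.016×10^4 Gt = 5.016×10^16 kg.
ρ_w = 1024 kg m⁻³, so water volume = 5.016×10^16 / 1024 = 4.898×10^13 m³.
Δh = 4.898×10^13 / 3.68×10^14 = 0.133 m.

≈ 0.133 m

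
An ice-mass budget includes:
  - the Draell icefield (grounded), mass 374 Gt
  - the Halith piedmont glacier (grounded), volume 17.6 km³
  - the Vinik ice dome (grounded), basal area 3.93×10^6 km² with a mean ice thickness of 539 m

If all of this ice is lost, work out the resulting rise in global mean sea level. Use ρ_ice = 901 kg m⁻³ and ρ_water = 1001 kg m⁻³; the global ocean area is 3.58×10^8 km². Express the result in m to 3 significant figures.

Draell: 374 Gt = 3.740×10^14 kg; dividing by ρ_w = 1001 kg m⁻³ gives 3.736×10^11 m³ of water.
Halith: 17.6 km³ × (901/1001) = 15.84 km³ of water.
Vinik: ice volume = 3.93×10^6 km² × 539 m = 2.118×10^6 km³; 2.118×10^6 × (901/1001) = 1.907×10^6 km³ of water.
Total added water ≈ 1.907×10^15 m³ over 3.58×10^14 m² → Δh = 5.33 m.

≈ 5.33 m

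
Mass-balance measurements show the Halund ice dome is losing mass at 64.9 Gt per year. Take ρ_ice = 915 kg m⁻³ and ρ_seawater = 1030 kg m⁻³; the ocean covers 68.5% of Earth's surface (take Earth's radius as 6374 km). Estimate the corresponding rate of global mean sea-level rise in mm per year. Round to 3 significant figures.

ρ_w = 1030 kg m⁻³. Annual water volume added = 64.9 Gt / ρ_w = 6.490×10^13 kg / 1030 kg m⁻³ = 6.301×10^10 m³.
Δh per year = 6.301×10^10 / 3.50×10^14 = 1.80×10^-4 m = 0.180 mm.

≈ 0.180 mm/yr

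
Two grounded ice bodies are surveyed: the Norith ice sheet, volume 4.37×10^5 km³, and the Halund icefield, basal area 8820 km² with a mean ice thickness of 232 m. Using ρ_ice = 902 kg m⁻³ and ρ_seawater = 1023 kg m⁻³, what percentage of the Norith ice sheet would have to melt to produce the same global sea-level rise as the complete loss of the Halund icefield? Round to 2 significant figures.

Equal sea-level rise means equal mass of meltwater, i.e. equal mass of ice lost.
Ice mass of Halund: 1.846×10^15 kg; ice mass of Norith: 3.942×10^17 kg.
Fraction required = 1.846×10^15 / 3.942×10^17 = 4.68×10^-3 → 0.47 %.

≈ 0.47 %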